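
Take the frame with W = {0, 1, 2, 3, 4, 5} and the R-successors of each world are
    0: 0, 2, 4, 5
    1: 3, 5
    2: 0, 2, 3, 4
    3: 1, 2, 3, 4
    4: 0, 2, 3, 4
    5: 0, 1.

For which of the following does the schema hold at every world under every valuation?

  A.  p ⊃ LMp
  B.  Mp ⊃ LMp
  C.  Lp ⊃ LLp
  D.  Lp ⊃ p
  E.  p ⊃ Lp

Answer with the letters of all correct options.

A

R is not reflexive: not 1 R 1.
R is symmetric: every R-edge is matched by its reverse.
R is not transitive: 0 R 2 and 2 R 3 but not 0 R 3.
R is not euclidean: 0 R 2 and 0 R 5 but not 2 R 5.
R is not a subset of the identity: 0 R 2 with 0 ≠ 2.
(A) p ⊃ LMp is axiom B; it is valid on a frame exactly when R is symmetric. R is symmetric, so valid.
(B) Mp ⊃ LMp is axiom 5, which corresponds to the euclidean property. R is not euclidean — not valid.
(C) axiom 4: valid iff R is transitive. R is not transitive — not valid.
(D) axiom T: valid iff R is reflexive. R is not reflexive — not valid.
(E) p ⊃ Lp is equivalent to ◇p→p; it holds exactly when R ⊆ identity. Here R ⊄ identity — not valid.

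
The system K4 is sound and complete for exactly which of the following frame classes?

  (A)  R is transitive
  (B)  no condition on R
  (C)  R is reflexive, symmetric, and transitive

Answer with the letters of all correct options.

(A) K4 is sound and complete for exactly this class.
(B) this class determines K, not K4.
(C) this class determines S5, not K4.

A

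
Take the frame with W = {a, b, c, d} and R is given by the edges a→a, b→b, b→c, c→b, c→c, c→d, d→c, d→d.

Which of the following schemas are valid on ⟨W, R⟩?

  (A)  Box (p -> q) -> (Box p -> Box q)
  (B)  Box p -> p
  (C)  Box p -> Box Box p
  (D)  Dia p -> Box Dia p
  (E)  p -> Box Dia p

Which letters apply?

R is reflexive: each world relates to itself.
R is symmetric: every R-edge is matched by its reverse.
R is not transitive: b R c and c R d but not b R d.
R is not euclidean: c R b and c R d but not b R d.
(A) Box (p -> q) -> (Box p -> Box q) is the K axiom; it holds on all frames — valid.
(B) Box p -> p is axiom T; it is valid on a frame exactly when R is reflexive. R is reflexive, so valid.
(C) Box p -> Box Box p is axiom 4; it is valid on a frame exactly when R is transitive. R is not transitive, so not valid.
(D) Dia p -> Box Dia p is axiom 5; it is valid on a frame exactly when R is euclidean. R is not euclidean, so not valid.
(E) p -> Box Dia p (axiom B) characterises the symmetric frames. R is symmetric — valid.

A, B, E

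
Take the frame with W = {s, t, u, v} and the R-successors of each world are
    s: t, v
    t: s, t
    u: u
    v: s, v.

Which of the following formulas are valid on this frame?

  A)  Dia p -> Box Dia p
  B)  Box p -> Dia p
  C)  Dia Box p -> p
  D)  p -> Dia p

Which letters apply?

R is not reflexive: not s R s.
R is symmetric: every R-edge is matched by its reverse.
R is not euclidean: s R t and s R v but not t R v.
R is serial: every world has an R-successor.
(A) Dia p -> Box Dia p is axiom 5; it is valid on a frame exactly when R is euclidean. R is not euclidean, so not valid.
(B) axiom D: valid iff R is serial. R is serial — valid.
(C) Dia Box p -> p (the dual of axiom B) characterises the symmetric frames. R is symmetric — valid.
(D) p -> Dia p (the dual of axiom T) characterises the reflexive frames. R is not reflexive — not valid.

B, C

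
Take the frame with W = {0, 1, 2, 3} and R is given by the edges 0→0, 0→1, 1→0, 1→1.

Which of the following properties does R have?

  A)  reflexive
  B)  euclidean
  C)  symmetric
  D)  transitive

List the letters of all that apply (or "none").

B, C, D

(A) not reflexive: not 2 R 2.
(B) euclidean: any two R-successors of the same world are R-related.
(C) symmetric: every R-edge is matched by its reverse.
(D) transitive: R is closed under composition.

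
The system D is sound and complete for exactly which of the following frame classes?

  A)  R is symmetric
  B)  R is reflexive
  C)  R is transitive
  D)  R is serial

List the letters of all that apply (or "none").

D

(A) this class determines KB, not D.
(B) this class determines T (= KT), not D.
(C) this class determines K4, not D.
(D) D is sound and complete for exactly this class.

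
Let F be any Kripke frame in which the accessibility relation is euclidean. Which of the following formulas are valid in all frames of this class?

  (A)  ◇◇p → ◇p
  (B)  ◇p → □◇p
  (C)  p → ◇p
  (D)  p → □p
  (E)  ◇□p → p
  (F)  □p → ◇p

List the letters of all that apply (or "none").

B

(A) ◇◇p → ◇p is the dual of axiom 4, which corresponds to transitivity. Such an R need not be transitive — not valid.
(B) ◇p → □◇p (axiom 5) characterises the euclidean frames. Every such R is euclidean — valid.
(C) p → ◇p (the dual of axiom T) characterises the reflexive frames. Such an R need not be reflexive — not valid.
(D) p → □p is valid only on frames where every R-edge is a self-loop. Such an R need not be a subset of the identity — not valid.
(E) ◇□p → p is the dual of axiom B; it is valid on a frame exactly when R is symmetric. Such an R need not be symmetric, so not valid.
(F) □p → ◇p is axiom D, which corresponds to seriality. Such an R need not be serial — not valid.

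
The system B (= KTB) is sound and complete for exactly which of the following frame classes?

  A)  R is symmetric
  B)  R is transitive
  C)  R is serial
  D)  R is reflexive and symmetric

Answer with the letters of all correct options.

D

(A) this class determines KB, not B (= KTB).
(B) this class determines K4, not B (= KTB).
(C) this class determines D, not B (= KTB).
(D) B (= KTB) is sound and complete for exactly this class.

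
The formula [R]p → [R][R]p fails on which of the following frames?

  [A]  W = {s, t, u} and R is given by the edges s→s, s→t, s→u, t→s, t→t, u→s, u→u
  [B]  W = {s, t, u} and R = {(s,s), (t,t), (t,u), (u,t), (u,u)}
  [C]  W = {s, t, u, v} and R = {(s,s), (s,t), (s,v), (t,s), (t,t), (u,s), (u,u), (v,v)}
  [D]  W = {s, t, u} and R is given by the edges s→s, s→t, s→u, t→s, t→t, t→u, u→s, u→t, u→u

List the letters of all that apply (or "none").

A, C

The schema [R]p → [R][R]p is axiom 4; it is valid on a frame iff R is transitive.
(A) R is not transitive (t R s and s R u but not t R u), so the schema fails here.
(B) R is transitive (R is closed under composition), so the schema is valid here.
(C) R is not transitive (t R s and s R v but not t R v), so the schema fails here.
(D) R is transitive (R is closed under composition), so the schema is valid here.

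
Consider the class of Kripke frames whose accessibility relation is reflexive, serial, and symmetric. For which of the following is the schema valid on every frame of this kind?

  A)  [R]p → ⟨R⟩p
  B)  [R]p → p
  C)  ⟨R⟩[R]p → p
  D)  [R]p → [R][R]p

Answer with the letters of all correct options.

A, B, C

(A) [R]p → ⟨R⟩p is axiom D; it is valid on a frame exactly when R is serial. Every such R is serial, so valid.
(B) axiom T: valid iff R is reflexive. Every such R is reflexive — valid.
(C) the dual of axiom B: valid iff R is symmetric. Every such R is symmetric — valid.
(D) [R]p → [R][R]p is axiom 4; it is valid on a frame exactly when R is transitive. Such an R need not be transitive, so not valid.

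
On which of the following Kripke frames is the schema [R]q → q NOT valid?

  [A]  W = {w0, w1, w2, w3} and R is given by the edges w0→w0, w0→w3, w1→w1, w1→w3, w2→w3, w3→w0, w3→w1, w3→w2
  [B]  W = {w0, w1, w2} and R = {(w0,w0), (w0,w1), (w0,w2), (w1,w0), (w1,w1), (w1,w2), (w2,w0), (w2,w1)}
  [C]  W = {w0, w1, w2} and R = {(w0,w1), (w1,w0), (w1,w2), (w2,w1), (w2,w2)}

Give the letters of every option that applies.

A, B, C

The schema [R]q → q is axiom T; it is valid on a frame iff R is reflexive.
(A) R is not reflexive (not w2 R w2), so the schema fails here.
(B) R is not reflexive (not w2 R w2), so the schema fails here.
(C) R is not reflexive (not w0 R w0), so the schema fails here.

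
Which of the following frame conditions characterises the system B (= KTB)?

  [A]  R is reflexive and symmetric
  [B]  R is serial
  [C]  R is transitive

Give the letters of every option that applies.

(A) B (= KTB) is sound and complete for exactly this class.
(B) this class determines D, not B (= KTB).
(C) this class determines K4, not B (= KTB).

A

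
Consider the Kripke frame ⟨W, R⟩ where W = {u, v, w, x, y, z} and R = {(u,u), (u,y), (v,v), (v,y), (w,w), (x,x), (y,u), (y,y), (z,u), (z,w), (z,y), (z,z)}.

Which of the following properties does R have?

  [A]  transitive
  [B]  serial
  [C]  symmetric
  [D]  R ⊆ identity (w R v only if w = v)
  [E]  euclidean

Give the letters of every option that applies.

(A) not transitive: v R y and y R u but not v R u.
(B) serial: every world has an R-successor.
(C) not symmetric: v R y but not y R v.
(D) not ⊆ identity: u R y with u ≠ y.
(E) not euclidean: v R y and v R v but not y R v.

B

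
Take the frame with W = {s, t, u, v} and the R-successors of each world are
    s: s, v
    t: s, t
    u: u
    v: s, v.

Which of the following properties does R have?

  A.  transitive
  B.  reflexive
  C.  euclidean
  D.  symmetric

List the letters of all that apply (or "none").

B

(A) not transitive: t R s and s R v but not t R v.
(B) reflexive: each world relates to itself.
(C) not euclidean: t R s and t R t but not s R t.
(D) not symmetric: t R s but not s R t.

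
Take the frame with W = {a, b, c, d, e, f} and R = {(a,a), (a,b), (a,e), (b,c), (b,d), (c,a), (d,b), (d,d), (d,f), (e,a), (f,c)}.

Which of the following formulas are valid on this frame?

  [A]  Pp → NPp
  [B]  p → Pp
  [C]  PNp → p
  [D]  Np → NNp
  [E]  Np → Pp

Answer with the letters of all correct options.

R is not reflexive: not b R b.
R is not symmetric: a R b but not b R a.
R is not transitive: a R b and b R c but not a R c.
R is not euclidean: a R b and a R a but not b R a.
R is serial: every world has an R-successor.
(A) Pp → NPp is axiom 5, which corresponds to the euclidean property. R is not euclidean — not valid.
(B) p → Pp is the dual of axiom T, which corresponds to reflexivity. R is not reflexive — not valid.
(C) PNp → p (the dual of axiom B) characterises the symmetric frames. R is not symmetric — not valid.
(D) Np → NNp is axiom 4; it is valid on a frame exactly when R is transitive. R is not transitive, so not valid.
(E) Np → Pp is axiom D; it is valid on a frame exactly when R is serial. R is serial, so valid.

E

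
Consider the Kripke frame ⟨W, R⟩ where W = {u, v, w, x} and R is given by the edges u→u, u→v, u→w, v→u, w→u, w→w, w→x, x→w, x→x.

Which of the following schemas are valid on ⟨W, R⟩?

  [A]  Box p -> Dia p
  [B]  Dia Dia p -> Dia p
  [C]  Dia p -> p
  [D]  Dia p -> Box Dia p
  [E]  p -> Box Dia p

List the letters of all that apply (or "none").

R is symmetric: every R-edge is matched by its reverse.
R is not transitive: u R w and w R x but not u R x.
R is not euclidean: u R v and u R w but not v R w.
R is serial: every world has an R-successor.
R is not a subset of the identity: u R v with u ≠ v.
(A) axiom D: valid iff R is serial. R is serial — valid.
(B) Dia Dia p -> Dia p is the dual of axiom 4, which corresponds to transitivity. R is not transitive — not valid.
(C) Dia p -> p is valid only on frames where every R-edge is a self-loop. Here R ⊄ identity — not valid.
(D) Dia p -> Box Dia p is axiom 5; it is valid on a frame exactly when R is euclidean. R is not euclidean, so not valid.
(E) axiom B: valid iff R is symmetric. R is symmetric — valid.

A, E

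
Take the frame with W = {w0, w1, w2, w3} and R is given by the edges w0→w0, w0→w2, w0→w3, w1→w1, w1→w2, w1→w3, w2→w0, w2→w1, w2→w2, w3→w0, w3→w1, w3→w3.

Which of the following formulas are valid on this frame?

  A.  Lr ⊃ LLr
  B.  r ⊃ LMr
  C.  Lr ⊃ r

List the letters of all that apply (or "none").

B, C

R is reflexive: each world relates to itself.
R is symmetric: every R-edge is matched by its reverse.
R is not transitive: w0 R w2 and w2 R w1 but not w0 R w1.
(A) Lr ⊃ LLr is axiom 4, which corresponds to transitivity. R is not transitive — not valid.
(B) axiom B: valid iff R is symmetric. R is symmetric — valid.
(C) axiom T: valid iff R is reflexive. R is reflexive — valid.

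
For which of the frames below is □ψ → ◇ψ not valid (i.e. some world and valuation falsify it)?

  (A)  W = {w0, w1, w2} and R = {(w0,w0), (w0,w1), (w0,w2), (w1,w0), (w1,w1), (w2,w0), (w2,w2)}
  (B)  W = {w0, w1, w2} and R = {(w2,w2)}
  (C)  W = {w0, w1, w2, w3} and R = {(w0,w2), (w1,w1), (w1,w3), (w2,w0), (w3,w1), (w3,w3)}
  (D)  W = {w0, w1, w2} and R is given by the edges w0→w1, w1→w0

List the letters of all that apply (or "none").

B, D

The schema □ψ → ◇ψ is axiom D; it is valid on a frame iff R is serial.
(A) R is serial (every world has an R-successor), so the schema is valid here.
(B) R is not serial (w0 has no R-successor), so the schema fails here.
(C) R is serial (every world has an R-successor), so the schema is valid here.
(D) R is not serial (w2 has no R-successor), so the schema fails here.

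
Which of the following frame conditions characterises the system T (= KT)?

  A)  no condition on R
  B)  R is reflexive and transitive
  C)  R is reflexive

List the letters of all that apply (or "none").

C

(A) this class determines K, not T (= KT).
(B) this class determines S4, not T (= KT).
(C) T (= KT) is sound and complete for exactly this class.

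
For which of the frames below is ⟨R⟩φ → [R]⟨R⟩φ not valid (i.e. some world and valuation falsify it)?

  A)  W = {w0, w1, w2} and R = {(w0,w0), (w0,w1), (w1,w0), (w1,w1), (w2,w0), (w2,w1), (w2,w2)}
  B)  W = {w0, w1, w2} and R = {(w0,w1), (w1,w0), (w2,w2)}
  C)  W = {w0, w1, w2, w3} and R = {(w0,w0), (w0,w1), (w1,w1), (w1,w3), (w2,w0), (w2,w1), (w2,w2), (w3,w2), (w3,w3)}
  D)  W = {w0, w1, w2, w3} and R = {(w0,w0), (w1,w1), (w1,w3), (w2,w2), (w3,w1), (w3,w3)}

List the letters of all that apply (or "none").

The schema ⟨R⟩φ → [R]⟨R⟩φ is axiom 5; it is valid on a frame iff R is euclidean.
(A) R is not euclidean (w2 R w0 and w2 R w2 but not w0 R w2), so the schema fails here.
(B) R is not euclidean (w0 R w1 and w0 R w1 but not w1 R w1), so the schema fails here.
(C) R is not euclidean (w0 R w1 and w0 R w0 but not w1 R w0), so the schema fails here.
(D) R is euclidean (any two R-successors of the same world are R-related), so the schema is valid here.

A, B, C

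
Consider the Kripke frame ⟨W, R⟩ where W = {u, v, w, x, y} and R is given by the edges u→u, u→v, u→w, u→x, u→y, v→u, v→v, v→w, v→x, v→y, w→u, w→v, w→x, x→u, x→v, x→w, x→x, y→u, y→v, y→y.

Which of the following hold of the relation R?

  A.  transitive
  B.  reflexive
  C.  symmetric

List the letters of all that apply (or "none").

C

(A) not transitive: w R u and u R w but not w R w.
(B) not reflexive: not w R w.
(C) symmetric: every R-edge is matched by its reverse.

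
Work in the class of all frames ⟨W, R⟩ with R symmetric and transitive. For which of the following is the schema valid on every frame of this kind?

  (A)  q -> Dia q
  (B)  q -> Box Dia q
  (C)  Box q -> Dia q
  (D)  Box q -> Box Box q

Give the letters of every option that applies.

B, D

A symmetric transitive relation is euclidean (uRv and uRw give vRu by symmetry, then vRw by transitivity).
(A) q -> Dia q is the dual of axiom T, which corresponds to reflexivity. Such an R need not be reflexive — not valid.
(B) q -> Box Dia q (axiom B) characterises the symmetric frames. Every such R is symmetric — valid.
(C) Box q -> Dia q is axiom D; it is valid on a frame exactly when R is serial. Such an R need not be serial, so not valid.
(D) Box q -> Box Box q (axiom 4) characterises the transitive frames. Every such R is transitive — valid.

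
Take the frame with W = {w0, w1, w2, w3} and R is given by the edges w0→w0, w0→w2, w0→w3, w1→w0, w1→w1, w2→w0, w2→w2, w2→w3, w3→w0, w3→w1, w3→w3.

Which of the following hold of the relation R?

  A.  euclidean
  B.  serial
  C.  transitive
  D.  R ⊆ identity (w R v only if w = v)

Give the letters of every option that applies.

B

(A) not euclidean: w0 R w3 and w0 R w2 but not w3 R w2.
(B) serial: every world has an R-successor.
(C) not transitive: w0 R w3 and w3 R w1 but not w0 R w1.
(D) not ⊆ identity: w0 R w2 with w0 ≠ w2.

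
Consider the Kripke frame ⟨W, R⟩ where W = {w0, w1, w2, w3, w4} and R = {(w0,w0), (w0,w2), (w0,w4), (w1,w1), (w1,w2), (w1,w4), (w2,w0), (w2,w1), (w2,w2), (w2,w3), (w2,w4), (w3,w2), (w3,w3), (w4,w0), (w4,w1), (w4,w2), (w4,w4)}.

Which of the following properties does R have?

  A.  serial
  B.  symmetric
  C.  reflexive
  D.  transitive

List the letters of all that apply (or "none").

(A) serial: every world has an R-successor.
(B) symmetric: every R-edge is matched by its reverse.
(C) reflexive: each world relates to itself.
(D) not transitive: w0 R w2 and w2 R w1 but not w0 R w1.

A, B, C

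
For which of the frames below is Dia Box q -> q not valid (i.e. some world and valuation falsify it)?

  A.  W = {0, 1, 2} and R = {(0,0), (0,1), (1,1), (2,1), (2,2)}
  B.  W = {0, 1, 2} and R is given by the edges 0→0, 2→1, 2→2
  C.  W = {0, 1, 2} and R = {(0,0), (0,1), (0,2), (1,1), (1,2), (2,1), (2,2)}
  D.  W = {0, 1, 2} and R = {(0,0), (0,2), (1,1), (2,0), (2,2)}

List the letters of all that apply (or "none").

A, B, C

The schema Dia Box q -> q is the dual of axiom B; it is valid on a frame iff R is symmetric.
(A) R is not symmetric (0 R 1 but not 1 R 0), so the schema fails here.
(B) R is not symmetric (2 R 1 but not 1 R 2), so the schema fails here.
(C) R is not symmetric (0 R 1 but not 1 R 0), so the schema fails here.
(D) R is symmetric (every R-edge is matched by its reverse), so the schema is valid here.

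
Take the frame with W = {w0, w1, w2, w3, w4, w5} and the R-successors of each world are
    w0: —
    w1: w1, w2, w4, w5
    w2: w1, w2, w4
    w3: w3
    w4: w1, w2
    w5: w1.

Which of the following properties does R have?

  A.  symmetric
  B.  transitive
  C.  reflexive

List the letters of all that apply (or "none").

(A) symmetric: every R-edge is matched by its reverse.
(B) not transitive: w2 R w1 and w1 R w5 but not w2 R w5.
(C) not reflexive: not w0 R w0.

A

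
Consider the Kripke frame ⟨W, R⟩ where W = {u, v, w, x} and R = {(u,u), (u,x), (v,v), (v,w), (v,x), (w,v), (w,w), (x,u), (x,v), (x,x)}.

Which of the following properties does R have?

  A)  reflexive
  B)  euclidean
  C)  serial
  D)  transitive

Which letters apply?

A, C

(A) reflexive: each world relates to itself.
(B) not euclidean: v R w and v R x but not w R x.
(C) serial: every world has an R-successor.
(D) not transitive: u R x and x R v but not u R v.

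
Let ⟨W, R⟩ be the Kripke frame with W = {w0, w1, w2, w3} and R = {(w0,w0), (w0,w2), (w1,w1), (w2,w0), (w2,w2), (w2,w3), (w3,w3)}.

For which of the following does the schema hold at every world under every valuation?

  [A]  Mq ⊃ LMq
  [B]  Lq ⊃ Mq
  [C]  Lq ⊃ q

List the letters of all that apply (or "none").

R is reflexive: each world relates to itself.
R is not euclidean: w2 R w0 and w2 R w3 but not w0 R w3.
R is serial: every world has an R-successor.
(A) Mq ⊃ LMq is axiom 5, which corresponds to the euclidean property. R is not euclidean — not valid.
(B) Lq ⊃ Mq is axiom D, which corresponds to seriality. R is serial — valid.
(C) Lq ⊃ q is axiom T; it is valid on a frame exactly when R is reflexive. R is reflexive, so valid.

B, C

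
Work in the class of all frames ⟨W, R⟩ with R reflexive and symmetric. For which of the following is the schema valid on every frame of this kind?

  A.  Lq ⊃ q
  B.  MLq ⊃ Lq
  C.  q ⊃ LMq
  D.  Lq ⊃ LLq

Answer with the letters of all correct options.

A, C

Reflexive relations are serial.
(A) Lq ⊃ q is axiom T; it is valid on a frame exactly when R is reflexive. Every such R is reflexive, so valid.
(B) MLq ⊃ Lq (the dual of axiom 5) characterises the euclidean frames. Such an R need not be euclidean — not valid.
(C) q ⊃ LMq is axiom B; it is valid on a frame exactly when R is symmetric. Every such R is symmetric, so valid.
(D) Lq ⊃ LLq (axiom 4) characterises the transitive frames. Such an R need not be transitive — not valid.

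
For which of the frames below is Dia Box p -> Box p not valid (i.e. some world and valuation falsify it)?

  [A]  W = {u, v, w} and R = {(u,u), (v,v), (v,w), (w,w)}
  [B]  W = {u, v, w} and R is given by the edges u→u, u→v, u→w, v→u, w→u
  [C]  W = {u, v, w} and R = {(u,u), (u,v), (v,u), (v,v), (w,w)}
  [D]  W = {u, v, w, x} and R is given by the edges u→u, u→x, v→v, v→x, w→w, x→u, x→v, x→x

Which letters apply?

A, B, D

The schema Dia Box p -> Box p is the dual of axiom 5; it is valid on a frame iff R is euclidean.
(A) R is not euclidean (v R w and v R v but not w R v), so the schema fails here.
(B) R is not euclidean (u R v and u R w but not v R w), so the schema fails here.
(C) R is euclidean (any two R-successors of the same world are R-related), so the schema is valid here.
(D) R is not euclidean (x R u and x R v but not u R v), so the schema fails here.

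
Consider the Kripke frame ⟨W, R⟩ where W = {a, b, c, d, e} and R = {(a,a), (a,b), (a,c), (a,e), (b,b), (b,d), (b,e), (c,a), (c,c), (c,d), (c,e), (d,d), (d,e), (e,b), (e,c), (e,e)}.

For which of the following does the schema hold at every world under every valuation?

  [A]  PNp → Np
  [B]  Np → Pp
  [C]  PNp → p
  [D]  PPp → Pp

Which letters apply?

R is not symmetric: a R b but not b R a.
R is not transitive: a R b and b R d but not a R d.
R is not euclidean: a R b and a R a but not b R a.
R is serial: every world has an R-successor.
(A) PNp → Np (the dual of axiom 5) characterises the euclidean frames. R is not euclidean — not valid.
(B) Np → Pp is axiom D, which corresponds to seriality. R is serial — valid.
(C) PNp → p is the dual of axiom B; it is valid on a frame exactly when R is symmetric. R is not symmetric, so not valid.
(D) PPp → Pp is the dual of axiom 4; it is valid on a frame exactly when R is transitive. R is not transitive, so not valid.

B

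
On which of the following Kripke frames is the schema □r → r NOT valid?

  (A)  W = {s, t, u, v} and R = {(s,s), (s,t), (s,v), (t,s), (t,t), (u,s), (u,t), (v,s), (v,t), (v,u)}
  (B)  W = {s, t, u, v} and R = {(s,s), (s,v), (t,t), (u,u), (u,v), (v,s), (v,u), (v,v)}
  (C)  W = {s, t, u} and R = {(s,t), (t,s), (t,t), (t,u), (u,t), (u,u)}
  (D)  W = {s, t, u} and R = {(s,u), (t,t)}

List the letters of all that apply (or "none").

A, C, D

The schema □r → r is axiom T; it is valid on a frame iff R is reflexive.
(A) R is not reflexive (not u R u), so the schema fails here.
(B) R is reflexive (each world relates to itself), so the schema is valid here.
(C) R is not reflexive (not s R s), so the schema fails here.
(D) R is not reflexive (not s R s), so the schema fails here.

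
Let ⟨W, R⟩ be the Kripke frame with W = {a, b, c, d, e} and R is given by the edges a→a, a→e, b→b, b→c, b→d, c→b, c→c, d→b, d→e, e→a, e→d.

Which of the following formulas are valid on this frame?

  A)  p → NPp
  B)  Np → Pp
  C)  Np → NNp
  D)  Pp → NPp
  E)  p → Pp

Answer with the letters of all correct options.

R is not reflexive: not d R d.
R is symmetric: every R-edge is matched by its reverse.
R is not transitive: a R e and e R d but not a R d.
R is not euclidean: b R c and b R d but not c R d.
R is serial: every world has an R-successor.
(A) p → NPp (axiom B) characterises the symmetric frames. R is symmetric — valid.
(B) axiom D: valid iff R is serial. R is serial — valid.
(C) Np → NNp is axiom 4; it is valid on a frame exactly when R is transitive. R is not transitive, so not valid.
(D) Pp → NPp is axiom 5, which corresponds to the euclidean property. R is not euclidean — not valid.
(E) the dual of axiom T: valid iff R is reflexive. R is not reflexive — not valid.

A, B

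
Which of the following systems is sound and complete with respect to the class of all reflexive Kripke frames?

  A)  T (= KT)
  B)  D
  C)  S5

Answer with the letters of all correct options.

A

(A) T (= KT) is determined by exactly this class.
(B) D is determined by the class of serial frames.
(C) S5 is determined by the class of reflexive, symmetric, and transitive frames.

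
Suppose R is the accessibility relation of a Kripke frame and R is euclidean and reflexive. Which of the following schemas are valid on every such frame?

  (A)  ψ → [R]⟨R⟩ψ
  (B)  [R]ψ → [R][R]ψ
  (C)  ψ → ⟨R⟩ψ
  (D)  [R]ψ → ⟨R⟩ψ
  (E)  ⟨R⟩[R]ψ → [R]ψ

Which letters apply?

A reflexive euclidean relation is also symmetric (from wRw and wRv the euclidean condition gives vRw) and hence transitive; it is an equivalence relation.
(A) ψ → [R]⟨R⟩ψ (axiom B) characterises the symmetric frames. Every such R is symmetric — valid.
(B) [R]ψ → [R][R]ψ is axiom 4, which corresponds to transitivity. Every such R is transitive — valid.
(C) ψ → ⟨R⟩ψ is the dual of axiom T; it is valid on a frame exactly when R is reflexive. Every such R is reflexive, so valid.
(D) axiom D: valid iff R is serial. Every such R is serial — valid.
(E) ⟨R⟩[R]ψ → [R]ψ (the dual of axiom 5) characterises the euclidean frames. Every such R is euclidean — valid.

A, B, C, D, E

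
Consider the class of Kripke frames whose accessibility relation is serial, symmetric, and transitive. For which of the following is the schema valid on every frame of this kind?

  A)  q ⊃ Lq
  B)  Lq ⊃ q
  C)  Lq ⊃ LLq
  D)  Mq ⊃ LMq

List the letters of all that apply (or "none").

A serial symmetric transitive relation is reflexive (take any v with uRv; symmetry gives vRu and transitivity gives uRu), hence an equivalence relation.
(A) q ⊃ Lq is valid only on frames where every R-edge is a self-loop. Such an R need not be a subset of the identity — not valid.
(B) axiom T: valid iff R is reflexive. Every such R is reflexive — valid.
(C) Lq ⊃ LLq (axiom 4) characterises the transitive frames. Every such R is transitive — valid.
(D) Mq ⊃ LMq is axiom 5, which corresponds to the euclidean property. Every such R is euclidean — valid.

B, C, D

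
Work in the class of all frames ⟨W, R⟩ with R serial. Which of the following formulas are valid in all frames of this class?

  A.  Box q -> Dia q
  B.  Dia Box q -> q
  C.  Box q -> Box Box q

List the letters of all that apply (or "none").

A

(A) Box q -> Dia q is axiom D; it is valid on a frame exactly when R is serial. Every such R is serial, so valid.
(B) Dia Box q -> q is the dual of axiom B, which corresponds to symmetry. Such an R need not be symmetric — not valid.
(C) axiom 4: valid iff R is transitive. Such an R need not be transitive — not valid.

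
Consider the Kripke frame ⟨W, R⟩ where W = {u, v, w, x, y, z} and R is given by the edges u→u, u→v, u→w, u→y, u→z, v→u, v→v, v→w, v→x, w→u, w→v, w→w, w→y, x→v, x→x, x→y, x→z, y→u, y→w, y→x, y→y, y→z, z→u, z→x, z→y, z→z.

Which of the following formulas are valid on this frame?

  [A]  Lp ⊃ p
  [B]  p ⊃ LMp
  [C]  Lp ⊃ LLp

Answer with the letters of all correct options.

R is reflexive: each world relates to itself.
R is symmetric: every R-edge is matched by its reverse.
R is not transitive: u R v and v R x but not u R x.
(A) axiom T: valid iff R is reflexive. R is reflexive — valid.
(B) p ⊃ LMp is axiom B, which corresponds to symmetry. R is symmetric — valid.
(C) Lp ⊃ LLp is axiom 4; it is valid on a frame exactly when R is transitive. R is not transitive, so not valid.

A, B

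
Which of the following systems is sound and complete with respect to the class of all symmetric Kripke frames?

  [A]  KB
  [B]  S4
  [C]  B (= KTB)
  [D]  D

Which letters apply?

(A) KB is determined by exactly this class.
(B) S4 is determined by the class of reflexive and transitive frames.
(C) B (= KTB) is determined by the class of reflexive and symmetric frames.
(D) D is determined by the class of serial frames.

A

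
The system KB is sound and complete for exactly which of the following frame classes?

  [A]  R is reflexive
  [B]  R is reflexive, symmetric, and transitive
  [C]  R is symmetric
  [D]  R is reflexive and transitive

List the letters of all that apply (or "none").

C

(A) this class determines T (= KT), not KB.
(B) this class determines S5, not KB.
(C) KB is sound and complete for exactly this class.
(D) this class determines S4, not KB.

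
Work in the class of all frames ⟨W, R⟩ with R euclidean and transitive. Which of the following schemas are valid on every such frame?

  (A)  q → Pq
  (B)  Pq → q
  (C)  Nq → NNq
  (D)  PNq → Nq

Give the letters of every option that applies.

(A) the dual of axiom T: valid iff R is reflexive. Such an R need not be reflexive — not valid.
(B) Pq → q is valid only on frames where every R-edge is a self-loop. Such an R need not be a subset of the identity — not valid.
(C) Nq → NNq is axiom 4, which corresponds to transitivity. Every such R is transitive — valid.
(D) PNq → Nq is the dual of axiom 5, which corresponds to the euclidean property. Every such R is euclidean — valid.

C, D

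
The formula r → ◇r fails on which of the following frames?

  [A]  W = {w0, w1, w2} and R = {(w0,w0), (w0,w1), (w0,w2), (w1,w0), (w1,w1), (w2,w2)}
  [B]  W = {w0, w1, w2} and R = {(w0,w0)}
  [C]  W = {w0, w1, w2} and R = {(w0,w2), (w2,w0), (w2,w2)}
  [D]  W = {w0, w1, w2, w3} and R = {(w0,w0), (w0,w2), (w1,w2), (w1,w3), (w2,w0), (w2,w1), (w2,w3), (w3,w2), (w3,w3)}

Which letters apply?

The schema r → ◇r is the dual of axiom T; it is valid on a frame iff R is reflexive.
(A) R is reflexive (each world relates to itself), so the schema is valid here.
(B) R is not reflexive (not w1 R w1), so the schema fails here.
(C) R is not reflexive (not w0 R w0), so the schema fails here.
(D) R is not reflexive (not w1 R w1), so the schema fails here.

B, C, D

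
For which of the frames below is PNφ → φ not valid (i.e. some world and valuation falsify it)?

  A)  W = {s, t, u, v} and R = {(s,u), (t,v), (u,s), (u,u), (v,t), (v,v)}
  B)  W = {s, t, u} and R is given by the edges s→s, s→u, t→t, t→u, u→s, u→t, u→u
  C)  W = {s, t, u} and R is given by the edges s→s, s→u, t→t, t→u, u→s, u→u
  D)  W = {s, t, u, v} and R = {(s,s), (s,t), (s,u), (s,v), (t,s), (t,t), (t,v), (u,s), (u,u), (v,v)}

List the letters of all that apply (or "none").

The schema PNφ → φ is the dual of axiom B; it is valid on a frame iff R is symmetric.
(A) R is symmetric (every R-edge is matched by its reverse), so the schema is valid here.
(B) R is symmetric (every R-edge is matched by its reverse), so the schema is valid here.
(C) R is not symmetric (t R u but not u R t), so the schema fails here.
(D) R is not symmetric (s R v but not v R s), so the schema fails here.

C, D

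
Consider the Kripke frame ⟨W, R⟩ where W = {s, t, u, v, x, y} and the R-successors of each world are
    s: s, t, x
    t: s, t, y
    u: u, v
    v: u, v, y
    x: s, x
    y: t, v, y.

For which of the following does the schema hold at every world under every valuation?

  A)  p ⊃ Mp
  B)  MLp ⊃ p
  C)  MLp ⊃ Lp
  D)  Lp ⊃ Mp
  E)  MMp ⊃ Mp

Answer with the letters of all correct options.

R is reflexive: each world relates to itself.
R is symmetric: every R-edge is matched by its reverse.
R is not transitive: s R t and t R y but not s R y.
R is not euclidean: s R t and s R x but not t R x.
R is serial: every world has an R-successor.
(A) the dual of axiom T: valid iff R is reflexive. R is reflexive — valid.
(B) MLp ⊃ p is the dual of axiom B; it is valid on a frame exactly when R is symmetric. R is symmetric, so valid.
(C) the dual of axiom 5: valid iff R is euclidean. R is not euclidean — not valid.
(D) Lp ⊃ Mp is axiom D; it is valid on a frame exactly when R is serial. R is serial, so valid.
(E) MMp ⊃ Mp is the dual of axiom 4; it is valid on a frame exactly when R is transitive. R is not transitive, so not valid.

A, B, D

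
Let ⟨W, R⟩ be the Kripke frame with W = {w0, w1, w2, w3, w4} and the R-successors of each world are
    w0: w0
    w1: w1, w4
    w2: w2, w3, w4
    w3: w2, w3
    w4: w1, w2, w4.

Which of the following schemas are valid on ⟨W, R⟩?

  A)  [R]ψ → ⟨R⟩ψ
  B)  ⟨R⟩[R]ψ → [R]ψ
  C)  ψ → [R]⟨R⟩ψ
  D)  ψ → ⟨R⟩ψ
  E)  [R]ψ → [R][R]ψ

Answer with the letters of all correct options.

A, C, D

R is reflexive: each world relates to itself.
R is symmetric: every R-edge is matched by its reverse.
R is not transitive: w1 R w4 and w4 R w2 but not w1 R w2.
R is not euclidean: w2 R w3 and w2 R w4 but not w3 R w4.
R is serial: every world has an R-successor.
(A) [R]ψ → ⟨R⟩ψ is axiom D; it is valid on a frame exactly when R is serial. R is serial, so valid.
(B) the dual of axiom 5: valid iff R is euclidean. R is not euclidean — not valid.
(C) ψ → [R]⟨R⟩ψ is axiom B, which corresponds to symmetry. R is symmetric — valid.
(D) ψ → ⟨R⟩ψ (the dual of axiom T) characterises the reflexive frames. R is reflexive — valid.
(E) axiom 4: valid iff R is transitive. R is not transitive — not valid.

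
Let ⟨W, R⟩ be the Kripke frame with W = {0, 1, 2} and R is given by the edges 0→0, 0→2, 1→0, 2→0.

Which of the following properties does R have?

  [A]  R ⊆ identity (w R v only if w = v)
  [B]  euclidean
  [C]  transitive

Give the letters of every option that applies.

none

(A) not ⊆ identity: 0 R 2 with 0 ≠ 2.
(B) not euclidean: 0 R 2 and 0 R 2 but not 2 R 2.
(C) not transitive: 1 R 0 and 0 R 2 but not 1 R 2.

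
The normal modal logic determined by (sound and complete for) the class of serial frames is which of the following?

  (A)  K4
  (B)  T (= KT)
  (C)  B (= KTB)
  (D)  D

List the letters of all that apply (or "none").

(A) K4 is determined by the class of transitive frames.
(B) T (= KT) is determined by the class of reflexive frames.
(C) B (= KTB) is determined by the class of reflexive and symmetric frames.
(D) D is determined by exactly this class.

D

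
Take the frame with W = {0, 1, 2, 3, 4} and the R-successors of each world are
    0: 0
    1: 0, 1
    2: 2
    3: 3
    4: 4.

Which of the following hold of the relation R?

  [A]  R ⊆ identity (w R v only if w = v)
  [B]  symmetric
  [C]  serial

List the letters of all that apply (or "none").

C

(A) not ⊆ identity: 1 R 0 with 1 ≠ 0.
(B) not symmetric: 1 R 0 but not 0 R 1.
(C) serial: every world has an R-successor.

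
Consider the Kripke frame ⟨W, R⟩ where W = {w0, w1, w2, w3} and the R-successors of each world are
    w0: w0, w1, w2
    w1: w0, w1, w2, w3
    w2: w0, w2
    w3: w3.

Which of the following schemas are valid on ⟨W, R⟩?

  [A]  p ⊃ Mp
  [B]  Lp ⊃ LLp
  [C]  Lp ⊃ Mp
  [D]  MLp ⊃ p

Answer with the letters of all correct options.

A, C

R is reflexive: each world relates to itself.
R is not symmetric: w1 R w2 but not w2 R w1.
R is not transitive: w0 R w1 and w1 R w3 but not w0 R w3.
R is serial: every world has an R-successor.
(A) the dual of axiom T: valid iff R is reflexive. R is reflexive — valid.
(B) Lp ⊃ LLp is axiom 4, which corresponds to transitivity. R is not transitive — not valid.
(C) Lp ⊃ Mp (axiom D) characterises the serial frames. R is serial — valid.
(D) MLp ⊃ p (the dual of axiom B) characterises the symmetric frames. R is not symmetric — not valid.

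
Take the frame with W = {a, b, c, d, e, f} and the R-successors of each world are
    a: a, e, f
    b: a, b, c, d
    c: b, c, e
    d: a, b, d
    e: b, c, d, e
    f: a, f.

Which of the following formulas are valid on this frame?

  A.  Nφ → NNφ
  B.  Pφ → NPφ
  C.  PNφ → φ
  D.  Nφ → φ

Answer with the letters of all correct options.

D

R is reflexive: each world relates to itself.
R is not symmetric: a R e but not e R a.
R is not transitive: a R e and e R b but not a R b.
R is not euclidean: a R e and a R a but not e R a.
(A) Nφ → NNφ is axiom 4, which corresponds to transitivity. R is not transitive — not valid.
(B) Pφ → NPφ (axiom 5) characterises the euclidean frames. R is not euclidean — not valid.
(C) PNφ → φ is the dual of axiom B; it is valid on a frame exactly when R is symmetric. R is not symmetric, so not valid.
(D) Nφ → φ is axiom T, which corresponds to reflexivity. R is reflexive — valid.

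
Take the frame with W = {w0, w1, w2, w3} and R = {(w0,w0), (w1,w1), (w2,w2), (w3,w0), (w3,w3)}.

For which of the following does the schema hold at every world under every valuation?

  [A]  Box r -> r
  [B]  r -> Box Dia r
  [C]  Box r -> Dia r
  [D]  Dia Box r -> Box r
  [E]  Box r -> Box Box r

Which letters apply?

A, C, E

R is reflexive: each world relates to itself.
R is not symmetric: w3 R w0 but not w0 R w3.
R is transitive: R is closed under composition.
R is not euclidean: w3 R w0 and w3 R w3 but not w0 R w3.
R is serial: every world has an R-successor.
(A) Box r -> r is axiom T; it is valid on a frame exactly when R is reflexive. R is reflexive, so valid.
(B) r -> Box Dia r (axiom B) characterises the symmetric frames. R is not symmetric — not valid.
(C) axiom D: valid iff R is serial. R is serial — valid.
(D) Dia Box r -> Box r (the dual of axiom 5) characterises the euclidean frames. R is not euclidean — not valid.
(E) axiom 4: valid iff R is transitive. R is transitive — valid.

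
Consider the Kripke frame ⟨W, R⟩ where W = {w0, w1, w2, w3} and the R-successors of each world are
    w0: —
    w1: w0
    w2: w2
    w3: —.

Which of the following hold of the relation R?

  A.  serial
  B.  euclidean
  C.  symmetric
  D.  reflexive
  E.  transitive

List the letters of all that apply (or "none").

E

(A) not serial: w0 has no R-successor.
(B) not euclidean: w1 R w0 and w1 R w0 but not w0 R w0.
(C) not symmetric: w1 R w0 but not w0 R w1.
(D) not reflexive: not w0 R w0.
(E) transitive: R is closed under composition.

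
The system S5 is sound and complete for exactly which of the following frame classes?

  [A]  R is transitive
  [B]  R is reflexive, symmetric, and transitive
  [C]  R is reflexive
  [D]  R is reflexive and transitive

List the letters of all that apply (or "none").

B

(A) this class determines K4, not S5.
(B) S5 is sound and complete for exactly this class.
(C) this class determines T (= KT), not S5.
(D) this class determines S4, not S5.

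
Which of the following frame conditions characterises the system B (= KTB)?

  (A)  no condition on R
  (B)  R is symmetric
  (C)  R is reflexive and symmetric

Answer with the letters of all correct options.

(A) this class determines K, not B (= KTB).
(B) this class determines KB, not B (= KTB).
(C) B (= KTB) is sound and complete for exactly this class.

C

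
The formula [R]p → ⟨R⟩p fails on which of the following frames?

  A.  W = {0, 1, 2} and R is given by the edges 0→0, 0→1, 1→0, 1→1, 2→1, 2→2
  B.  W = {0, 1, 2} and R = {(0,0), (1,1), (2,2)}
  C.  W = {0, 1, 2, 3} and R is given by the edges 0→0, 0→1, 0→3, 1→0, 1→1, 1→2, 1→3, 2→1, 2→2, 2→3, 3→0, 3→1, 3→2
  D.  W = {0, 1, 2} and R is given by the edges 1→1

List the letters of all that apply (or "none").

The schema [R]p → ⟨R⟩p is axiom D; it is valid on a frame iff R is serial.
(A) R is serial (every world has an R-successor), so the schema is valid here.
(B) R is serial (every world has an R-successor), so the schema is valid here.
(C) R is serial (every world has an R-successor), so the schema is valid here.
(D) R is not serial (0 has no R-successor), so the schema fails here.

D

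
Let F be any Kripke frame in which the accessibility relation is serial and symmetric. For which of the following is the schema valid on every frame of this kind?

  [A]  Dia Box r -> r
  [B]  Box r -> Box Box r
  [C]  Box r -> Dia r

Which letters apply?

A, C

(A) Dia Box r -> r is the dual of axiom B, which corresponds to symmetry. Every such R is symmetric — valid.
(B) Box r -> Box Box r (axiom 4) characterises the transitive frames. Such an R need not be transitive — not valid.
(C) Box r -> Dia r is axiom D; it is valid on a frame exactly when R is serial. Every such R is serial, so valid.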